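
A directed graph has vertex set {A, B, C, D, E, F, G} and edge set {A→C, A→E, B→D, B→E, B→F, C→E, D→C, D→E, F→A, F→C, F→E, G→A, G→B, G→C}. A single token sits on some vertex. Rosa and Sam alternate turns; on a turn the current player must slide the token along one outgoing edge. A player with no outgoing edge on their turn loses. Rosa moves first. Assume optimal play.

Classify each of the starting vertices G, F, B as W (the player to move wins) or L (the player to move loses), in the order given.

G: L, F: W, B: W

Positions with no move are L. A position that does have a move is losing for the player to move precisely when every available move leads to a winning position for the opponent. Fill in the labels:
Every edge goes from a vertex to one that appears earlier in the order E, C, D, A, F, B, G, so processing vertices in that order labels each vertex after all of its successors.
E: no outgoing edge → L
C: W (go to E, an L position)
D: W (go to E, an L position)
A: W (go to E, an L position)
F: W (go to E, an L position)
B: W (go to E, an L position)
G: L (options B(W), A(W), C(W) are all W)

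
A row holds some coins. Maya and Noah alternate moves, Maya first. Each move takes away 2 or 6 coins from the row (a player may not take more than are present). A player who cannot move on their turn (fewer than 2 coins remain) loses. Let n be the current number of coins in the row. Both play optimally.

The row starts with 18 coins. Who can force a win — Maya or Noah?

Use the standard recursion: the mover loses at a terminal position; elsewhere, the mover wins exactly when some move hands the opponent an L position.
n=0: no move → L
n=1: no move → L
n=2: →0(L), so W
n=3: →1(L), so W
n=4: →2(W) only, which is W, so L
n=5: →3(W) only, which is W, so L
n=6: →4(L), so W
n=7: →5(L), so W
n=8: →6(W), 2(W) — all W, so L
n=9: →7(W), 3(W) — all W, so L
n=10: →8(L), so W
n=11: →9(L), so W
n=12: →10(W), 6(W) — all W, so L
n=13: →11(W), 7(W) — all W, so L
n=14: →12(L), so W
n=15: →13(L), so W
n=16: →14(W), 10(W) — all W, so L
n=17: →15(W), 11(W) — all W, so L
n=18: →16(L), so W
From 18 Maya can remove 2, leaving 16, reaching an L position.

Maya wins.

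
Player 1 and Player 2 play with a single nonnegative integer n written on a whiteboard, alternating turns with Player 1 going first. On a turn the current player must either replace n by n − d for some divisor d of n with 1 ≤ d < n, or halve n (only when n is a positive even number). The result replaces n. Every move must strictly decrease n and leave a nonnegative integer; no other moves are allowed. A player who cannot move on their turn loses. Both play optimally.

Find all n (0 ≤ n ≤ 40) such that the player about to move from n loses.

Work bottom-up. With no move the player to move loses. Otherwise the position is W if at least one move leads to an L position for the opponent, and L if every move leads to a W.
n=0: no move → L
n=1: no move → L
n=2: W (go to 1, an L position)
n=3: L (sole option 2(W) is W)
n=4: W (go to 3, an L position)
n=5: L (sole option 4(W) is W)
n=6: W (go to 3, an L position)
n=7: L (sole option 6(W) is W)
n=8: W (go to 7, an L position)
n=9: L (options 6(W), 8(W) are all W)
n=10: W (go to 5, an L position)
n=11: L (sole option 10(W) is W)
n=12: W (go to 9, an L position)
n=13: L (sole option 12(W) is W)
n=14: W (go to 7, an L position)
n=15: L (options 10(W), 12(W), 14(W) are all W)
n=16: W (go to 15, an L position)
n=17: L (sole option 16(W) is W)
n=18: W (go to 9, an L position)
n=19: L (sole option 18(W) is W)
n=20: W (go to 15, an L position)
n=21: L (options 14(W), 18(W), 20(W) are all W)
n=22: W (go to 11, an L position)
n=23: L (sole option 22(W) is W)
n=24: W (go to 21, an L position)
n=25: L (options 20(W), 24(W) are all W)
n=26: W (go to 13, an L position)
n=27: L (options 18(W), 24(W), 26(W) are all W)
n=28: W (go to 21, an L position)
n=29: L (sole option 28(W) is W)
n=30: W (go to 15, an L position)
n=31: L (sole option 30(W) is W)
n=32: W (go to 31, an L position)
n=33: L (options 22(W), 30(W), 32(W) are all W)
n=34: W (go to 17, an L position)
n=35: L (options 28(W), 30(W), 34(W) are all W)
n=36: W (go to 27, an L position)
n=37: L (sole option 36(W) is W)
n=38: W (go to 19, an L position)
n=39: L (options 26(W), 36(W), 38(W) are all W)
n=40: W (go to 35, an L position)
Reading off the rows marked L gives the requested list; there are 21 such values of n.

0, 1, 3, 5, 7, 9, 11, 13, 15, 17, 19, 21, 23, 25, 27, 29, 31, 33, 35, 37, 39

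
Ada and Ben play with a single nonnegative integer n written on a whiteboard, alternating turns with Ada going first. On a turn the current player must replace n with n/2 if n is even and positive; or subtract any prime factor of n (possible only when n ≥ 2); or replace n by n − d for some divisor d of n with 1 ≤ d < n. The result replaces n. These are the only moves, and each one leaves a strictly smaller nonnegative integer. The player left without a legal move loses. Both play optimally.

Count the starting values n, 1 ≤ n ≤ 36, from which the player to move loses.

8

Build the W/L table. Terminal = L. A non-terminal position is W if it has a move to some L; otherwise it is L.
n=0: no move → L
n=1: no move → L
n=2: W (go to 0, an L position)
n=3: W (go to 0, an L position)
n=4: L (options 2(W), 3(W) are all W)
n=5: W (go to 0, an L position)
n=6: W (go to 4, an L position)
n=7: W (go to 0, an L position)
n=8: W (go to 4, an L position)
n=9: L (options 6(W), 8(W) are all W)
n=10: W (go to 9, an L position)
n=11: W (go to 0, an L position)
n=12: W (go to 9, an L position)
n=13: W (go to 0, an L position)
n=14: L (options 7(W), 12(W), 13(W) are all W)
n=15: W (go to 14, an L position)
n=16: W (go to 14, an L position)
n=17: W (go to 0, an L position)
n=18: W (go to 9, an L position)
n=19: W (go to 0, an L position)
n=20: L (options 10(W), 15(W), 16(W), 18(W), 19(W) are all W)
n=21: W (go to 14, an L position)
n=22: W (go to 20, an L position)
n=23: W (go to 0, an L position)
n=24: W (go to 20, an L position)
n=25: W (go to 20, an L position)
n=26: L (options 13(W), 24(W), 25(W) are all W)
n=27: W (go to 26, an L position)
n=28: W (go to 14, an L position)
n=29: W (go to 0, an L position)
n=30: W (go to 20, an L position)
n=31: W (go to 0, an L position)
n=32: L (options 16(W), 24(W), 28(W), 30(W), 31(W) are all W)
n=33: W (go to 32, an L position)
n=34: W (go to 32, an L position)
n=35: L (options 28(W), 30(W), 34(W) are all W)
n=36: W (go to 32, an L position)
L entries with 1 ≤ n ≤ 36 (n=0 is outside the asked range and is not counted): n = 1, 4, 9, 14, 20, 26, 32, 35; that makes 8.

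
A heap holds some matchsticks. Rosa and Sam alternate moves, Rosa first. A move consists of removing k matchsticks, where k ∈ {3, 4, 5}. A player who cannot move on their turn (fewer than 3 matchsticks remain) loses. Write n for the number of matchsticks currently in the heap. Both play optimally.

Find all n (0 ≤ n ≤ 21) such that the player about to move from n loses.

0, 1, 2, 8, 9, 10, 16, 17, 18

Compute win/loss labels from the base case upward. A position with no move is L. Any other position is W if it can reach an L in one move, else L.
n=0: no move → L
n=1: no move → L
n=2: no move → L
n=3: W (go to 0, an L position)
n=4: W (go to 1, an L position)
n=5: W (go to 2, an L position)
n=6: W (go to 2, an L position)
n=7: W (go to 2, an L position)
n=8: L (options 5(W), 4(W), 3(W) are all W)
n=9: L (options 6(W), 5(W), 4(W) are all W)
n=10: L (options 7(W), 6(W), 5(W) are all W)
n=11: W (go to 8, an L position)
n=12: W (go to 9, an L position)
n=13: W (go to 10, an L position)
n=14: W (go to 10, an L position)
n=15: W (go to 10, an L position)
n=16: L (options 13(W), 12(W), 11(W) are all W)
n=17: L (options 14(W), 13(W), 12(W) are all W)
n=18: L (options 15(W), 14(W), 13(W) are all W)
n=19: W (go to 16, an L position)
n=20: W (go to 17, an L position)
n=21: W (go to 18, an L position)
Reading off the rows marked L gives the requested list; there are 9 such values of n.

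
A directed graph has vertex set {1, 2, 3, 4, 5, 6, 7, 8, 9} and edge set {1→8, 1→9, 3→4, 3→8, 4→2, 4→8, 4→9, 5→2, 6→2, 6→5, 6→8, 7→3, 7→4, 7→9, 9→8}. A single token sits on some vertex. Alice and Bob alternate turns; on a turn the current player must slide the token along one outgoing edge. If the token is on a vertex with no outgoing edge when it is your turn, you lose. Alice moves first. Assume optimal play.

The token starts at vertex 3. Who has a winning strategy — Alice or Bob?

Label each position W (a win for the player to move) or L (a loss). A position with no legal move is L; any other position is W exactly when some move reaches an L, and L when every move reaches a W.
Every edge goes from a vertex to one that appears earlier in the order 8, 2, 5, 9, 6, 4, 1, 3, 7, so processing vertices in that order labels each vertex after all of its successors.
8: no outgoing edge → L
2: no outgoing edge → L
5: can move to 2, which is L ⇒ W
9: can move to 8, which is L ⇒ W
6: can move to 2, which is L ⇒ W
4: can move to 2, which is L ⇒ W
1: can move to 8, which is L ⇒ W
3: can move to 8, which is L ⇒ W
7: moves to 3(W), 4(W), 9(W); every one is W ⇒ L
From 3 Alice can move to 8, reaching an L position.

Alice wins.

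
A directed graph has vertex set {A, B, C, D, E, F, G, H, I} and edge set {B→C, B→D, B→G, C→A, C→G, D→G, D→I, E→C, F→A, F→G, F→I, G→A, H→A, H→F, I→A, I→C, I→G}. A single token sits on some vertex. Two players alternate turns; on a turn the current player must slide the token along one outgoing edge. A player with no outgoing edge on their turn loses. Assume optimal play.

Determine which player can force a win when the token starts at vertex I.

The first player wins.

Use the standard recursion: the mover loses at a terminal position; elsewhere, the mover wins exactly when some move hands the opponent an L position.
Every edge goes from a vertex to one that appears earlier in the order A, G, C, E, I, F, H, D, B, so processing vertices in that order labels each vertex after all of its successors.
A: no outgoing edge → L
G: →A(L), so W
C: →A(L), so W
E: →C(W) only, which is W, so L
I: →A(L), so W
F: →A(L), so W
H: →A(L), so W
D: →I(W), G(W) — all W, so L
B: →D(L), so W
From I the player to move can move to A, reaching an L position.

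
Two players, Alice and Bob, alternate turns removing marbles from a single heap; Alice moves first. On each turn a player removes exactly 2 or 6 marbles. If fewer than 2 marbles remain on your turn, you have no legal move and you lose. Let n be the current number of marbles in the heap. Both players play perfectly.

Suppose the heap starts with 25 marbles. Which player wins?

Compute win/loss labels from the base case upward. A position with no move is L. Any other position is W if it can reach an L in one move, else L.
n=0: no move → L
n=1: no move → L
n=2: →0(L), so W
n=3: →1(L), so W
n=4: →2(W) only, which is W, so L
n=5: →3(W) only, which is W, so L
n=6: →4(L), so W
n=7: →5(L), so W
n=8: →6(W), 2(W) — all W, so L
n=9: →7(W), 3(W) — all W, so L
n=10: →8(L), so W
n=11: →9(L), so W
n=12: →10(W), 6(W) — all W, so L
n=13: →11(W), 7(W) — all W, so L
n=14: →12(L), so W
n=15: →13(L), so W
n=16: →14(W), 10(W) — all W, so L
n=17: →15(W), 11(W) — all W, so L
n=18: →16(L), so W
n=19: →17(L), so W
n=20: →18(W), 14(W) — all W, so L
n=21: →19(W), 15(W) — all W, so L
n=22: →20(L), so W
n=23: →21(L), so W
n=24: →22(W), 18(W) — all W, so L
n=25: →23(W), 19(W) — all W, so L
Every move from 25 reaches a W position, so the mover loses.

Bob wins.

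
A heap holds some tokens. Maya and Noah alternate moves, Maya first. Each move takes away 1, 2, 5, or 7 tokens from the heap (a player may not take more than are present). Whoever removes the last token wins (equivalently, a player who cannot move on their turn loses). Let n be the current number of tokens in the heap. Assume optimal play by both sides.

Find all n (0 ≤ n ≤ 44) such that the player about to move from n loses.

Classify positions by backward induction: terminal positions (no move available) are L. From any other position, the mover wins iff some move reaches an L.
n=0: no move → L
n=1: W (go to 0, an L position)
n=2: W (go to 0, an L position)
n=3: L (options 2(W), 1(W) are all W)
n=4: W (go to 3, an L position)
n=5: W (go to 3, an L position)
n=6: L (options 5(W), 4(W), 1(W) are all W)
n=7: W (go to 6, an L position)
n=8: W (go to 6, an L position)
n=9: L (options 8(W), 7(W), 4(W), 2(W) are all W)
n=10: W (go to 9, an L position)
n=11: W (go to 9, an L position)
n=12: L (options 11(W), 10(W), 7(W), 5(W) are all W)
n=13: W (go to 12, an L position)
n=14: W (go to 12, an L position)
n=15: L (options 14(W), 13(W), 10(W), 8(W) are all W)
n=16: W (go to 15, an L position)
n=17: W (go to 15, an L position)
n=18: L (options 17(W), 16(W), 13(W), 11(W) are all W)
n=19: W (go to 18, an L position)
n=20: W (go to 18, an L position)
n=21: L (options 20(W), 19(W), 16(W), 14(W) are all W)
n=22: W (go to 21, an L position)
n=23: W (go to 21, an L position)
n=24: L (options 23(W), 22(W), 19(W), 17(W) are all W)
n=25: W (go to 24, an L position)
n=26: W (go to 24, an L position)
n=27: L (options 26(W), 25(W), 22(W), 20(W) are all W)
n=28: W (go to 27, an L position)
n=29: W (go to 27, an L position)
n=30: L (options 29(W), 28(W), 25(W), 23(W) are all W)
n=31: W (go to 30, an L position)
n=32: W (go to 30, an L position)
n=33: L (options 32(W), 31(W), 28(W), 26(W) are all W)
n=34: W (go to 33, an L position)
n=35: W (go to 33, an L position)
n=36: L (options 35(W), 34(W), 31(W), 29(W) are all W)
n=37: W (go to 36, an L position)
n=38: W (go to 36, an L position)
n=39: L (options 38(W), 37(W), 34(W), 32(W) are all W)
n=40: W (go to 39, an L position)
n=41: W (go to 39, an L position)
n=42: L (options 41(W), 40(W), 37(W), 35(W) are all W)
n=43: W (go to 42, an L position)
n=44: W (go to 42, an L position)
The losing starting values of n are exactly the entries labelled L in this table (15 of them).

0, 3, 6, 9, 12, 15, 18, 21, 24, 27, 30, 33, 36, 39, 42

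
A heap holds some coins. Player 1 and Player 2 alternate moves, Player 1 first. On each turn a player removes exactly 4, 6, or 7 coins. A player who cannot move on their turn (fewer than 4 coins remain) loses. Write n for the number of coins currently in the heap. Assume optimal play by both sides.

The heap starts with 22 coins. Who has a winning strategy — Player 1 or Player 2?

Positions with no move are L. A position that does have a move is losing for the player to move precisely when every available move leads to a winning position for the opponent. Fill in the labels:
n=0: no move → L
n=1: no move → L
n=2: no move → L
n=3: no move → L
n=4: W (go to 0, an L position)
n=5: W (go to 1, an L position)
n=6: W (go to 2, an L position)
n=7: W (go to 3, an L position)
n=8: W (go to 2, an L position)
n=9: W (go to 3, an L position)
n=10: W (go to 3, an L position)
n=11: L (options 7(W), 5(W), 4(W) are all W)
n=12: L (options 8(W), 6(W), 5(W) are all W)
n=13: L (options 9(W), 7(W), 6(W) are all W)
n=14: L (options 10(W), 8(W), 7(W) are all W)
n=15: W (go to 11, an L position)
n=16: W (go to 12, an L position)
n=17: W (go to 13, an L position)
n=18: W (go to 14, an L position)
n=19: W (go to 13, an L position)
n=20: W (go to 14, an L position)
n=21: W (go to 14, an L position)
n=22: L (options 18(W), 16(W), 15(W) are all W)
The starting position 22 is L: whatever Player 1 does, the opponent receives a W position.

Player 2 wins.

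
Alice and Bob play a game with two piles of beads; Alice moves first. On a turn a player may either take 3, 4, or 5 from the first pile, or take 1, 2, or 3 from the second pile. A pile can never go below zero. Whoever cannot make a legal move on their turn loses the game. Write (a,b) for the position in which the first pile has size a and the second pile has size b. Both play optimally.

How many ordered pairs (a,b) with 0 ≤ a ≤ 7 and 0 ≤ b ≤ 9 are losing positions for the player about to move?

Classify positions by backward induction: terminal positions (no move available) are L. From any other position, the mover wins iff some move reaches an L.
Every move lowers a or b (never raises either), so fill the grid row by row in increasing a, and left to right within a row: each cell's successors are then already labelled.
      b=0  b=1  b=2  b=3  b=4  b=5  b=6  b=7  b=8  b=9
a=0:    L    W    W    W    L    W    W    W    L    W
a=1:    L    W    W    W    L    W    W    W    L    W
a=2:    L    W    W    W    L    W    W    W    L    W
a=3:    W    L    W    W    W    L    W    W    W    L
a=4:    W    L    W    W    W    L    W    W    W    L
a=5:    W    L    W    W    W    L    W    W    W    L
a=6:    W    W    L    W    W    W    L    W    W    W
a=7:    W    W    L    W    W    W    L    W    W    W
Cells with no legal move (terminal, hence L): (0,0), (1,0), (2,0).
The remaining L cells, each justified by listing all of its moves:
(0,4): only reaches (0,3)(W), (0,2)(W), (0,1)(W), all W → L
(0,8): only reaches (0,7)(W), (0,6)(W), (0,5)(W), all W → L
(1,4): only reaches (1,3)(W), (1,2)(W), (1,1)(W), all W → L
(1,8): only reaches (1,7)(W), (1,6)(W), (1,5)(W), all W → L
(2,4): only reaches (2,3)(W), (2,2)(W), (2,1)(W), all W → L
(2,8): only reaches (2,7)(W), (2,6)(W), (2,5)(W), all W → L
(3,1): only reaches (0,1)(W), (3,0)(W), all W → L
(3,5): only reaches (0,5)(W), (3,4)(W), (3,3)(W), (3,2)(W), all W → L
(3,9): only reaches (0,9)(W), (3,8)(W), (3,7)(W), (3,6)(W), all W → L
(4,1): only reaches (1,1)(W), (0,1)(W), (4,0)(W), all W → L
(4,5): only reaches (1,5)(W), (0,5)(W), (4,4)(W), (4,3)(W), (4,2)(W), all W → L
(4,9): only reaches (1,9)(W), (0,9)(W), (4,8)(W), (4,7)(W), (4,6)(W), all W → L
(5,1): only reaches (2,1)(W), (1,1)(W), (0,1)(W), (5,0)(W), all W → L
(5,5): only reaches (2,5)(W), (1,5)(W), (0,5)(W), (5,4)(W), (5,3)(W), (5,2)(W), all W → L
(5,9): only reaches (2,9)(W), (1,9)(W), (0,9)(W), (5,8)(W), (5,7)(W), (5,6)(W), all W → L
(6,2): only reaches (3,2)(W), (2,2)(W), (1,2)(W), (6,1)(W), (6,0)(W), all W → L
(6,6): only reaches (3,6)(W), (2,6)(W), (1,6)(W), (6,5)(W), (6,4)(W), (6,3)(W), all W → L
(7,2): only reaches (4,2)(W), (3,2)(W), (2,2)(W), (7,1)(W), (7,0)(W), all W → L
(7,6): only reaches (4,6)(W), (3,6)(W), (2,6)(W), (7,5)(W), (7,4)(W), (7,3)(W), all W → L
Every other cell has at least one move into one of the L cells above, so it is W.
L cells per row: a=0: 3, a=1: 3, a=2: 3, a=3: 3, a=4: 3, a=5: 3, a=6: 2, a=7: 2; total 22.

22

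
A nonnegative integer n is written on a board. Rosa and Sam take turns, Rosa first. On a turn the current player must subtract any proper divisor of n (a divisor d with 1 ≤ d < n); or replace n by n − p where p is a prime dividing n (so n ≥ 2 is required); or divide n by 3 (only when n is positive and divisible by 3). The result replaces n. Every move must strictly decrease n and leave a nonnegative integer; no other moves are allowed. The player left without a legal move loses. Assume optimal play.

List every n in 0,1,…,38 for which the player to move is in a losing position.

0, 1, 4, 9, 14, 20, 26, 32, 35, 38

Compute win/loss labels from the base case upward. A position with no move is L. Any other position is W if it can reach an L in one move, else L.
n=0: no move → L
n=1: no move → L
n=2: →0(L), so W
n=3: →0(L), so W
n=4: →2(W), 3(W) — all W, so L
n=5: →0(L), so W
n=6: →4(L), so W
n=7: →0(L), so W
n=8: →4(L), so W
n=9: →3(W), 6(W), 8(W) — all W, so L
n=10: →9(L), so W
n=11: →0(L), so W
n=12: →4(L), so W
n=13: →0(L), so W
n=14: →7(W), 12(W), 13(W) — all W, so L
n=15: →14(L), so W
n=16: →14(L), so W
n=17: →0(L), so W
n=18: →9(L), so W
n=19: →0(L), so W
n=20: →10(W), 15(W), 16(W), 18(W), 19(W) — all W, so L
n=21: →14(L), so W
n=22: →20(L), so W
n=23: →0(L), so W
n=24: →20(L), so W
n=25: →20(L), so W
n=26: →13(W), 24(W), 25(W) — all W, so L
n=27: →9(L), so W
n=28: →14(L), so W
n=29: →0(L), so W
n=30: →20(L), so W
n=31: →0(L), so W
n=32: →16(W), 24(W), 28(W), 30(W), 31(W) — all W, so L
n=33: →32(L), so W
n=34: →32(L), so W
n=35: →28(W), 30(W), 34(W) — all W, so L
n=36: →32(L), so W
n=37: →0(L), so W
n=38: →19(W), 36(W), 37(W) — all W, so L
The losing starting values of n are exactly the entries labelled L in this table (10 of them).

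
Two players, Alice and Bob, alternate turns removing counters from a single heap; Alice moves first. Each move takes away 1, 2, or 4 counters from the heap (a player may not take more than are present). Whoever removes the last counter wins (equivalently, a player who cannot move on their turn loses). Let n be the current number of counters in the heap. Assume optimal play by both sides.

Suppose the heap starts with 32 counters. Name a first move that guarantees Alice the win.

Use the standard recursion: the mover loses at a terminal position; elsewhere, the mover wins exactly when some move hands the opponent an L position.
n=0: no move → L
n=1: can move to 0, which is L ⇒ W
n=2: can move to 0, which is L ⇒ W
n=3: moves to 2(W), 1(W); every one is W ⇒ L
n=4: can move to 3, which is L ⇒ W
n=5: can move to 3, which is L ⇒ W
n=6: moves to 5(W), 4(W), 2(W); every one is W ⇒ L
n=7: can move to 6, which is L ⇒ W
n=8: can move to 6, which is L ⇒ W
n=9: moves to 8(W), 7(W), 5(W); every one is W ⇒ L
n=10: can move to 9, which is L ⇒ W
n=11: can move to 9, which is L ⇒ W
n=12: moves to 11(W), 10(W), 8(W); every one is W ⇒ L
n=13: can move to 12, which is L ⇒ W
n=14: can move to 12, which is L ⇒ W
n=15: moves to 14(W), 13(W), 11(W); every one is W ⇒ L
n=16: can move to 15, which is L ⇒ W
n=17: can move to 15, which is L ⇒ W
n=18: moves to 17(W), 16(W), 14(W); every one is W ⇒ L
n=19: can move to 18, which is L ⇒ W
n=20: can move to 18, which is L ⇒ W
n=21: moves to 20(W), 19(W), 17(W); every one is W ⇒ L
n=22: can move to 21, which is L ⇒ W
n=23: can move to 21, which is L ⇒ W
n=24: moves to 23(W), 22(W), 20(W); every one is W ⇒ L
n=25: can move to 24, which is L ⇒ W
n=26: can move to 24, which is L ⇒ W
n=27: moves to 26(W), 25(W), 23(W); every one is W ⇒ L
n=28: can move to 27, which is L ⇒ W
n=29: can move to 27, which is L ⇒ W
n=30: moves to 29(W), 28(W), 26(W); every one is W ⇒ L
n=31: can move to 30, which is L ⇒ W
n=32: can move to 30, which is L ⇒ W
From 32, the L positions reachable in one move are: 30.

Remove 2, leaving 30.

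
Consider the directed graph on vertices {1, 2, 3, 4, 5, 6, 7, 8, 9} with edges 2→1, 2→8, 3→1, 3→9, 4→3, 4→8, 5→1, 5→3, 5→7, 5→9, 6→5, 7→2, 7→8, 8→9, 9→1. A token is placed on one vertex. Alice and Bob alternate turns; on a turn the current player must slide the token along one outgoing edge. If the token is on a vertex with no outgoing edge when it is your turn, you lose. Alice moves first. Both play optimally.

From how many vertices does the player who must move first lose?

Use the standard recursion: the mover loses at a terminal position; elsewhere, the mover wins exactly when some move hands the opponent an L position.
Every edge goes from a vertex to one that appears earlier in the order 1, 9, 8, 2, 3, 7, 5, 4, 6, so processing vertices in that order labels each vertex after all of its successors.
1: no outgoing edge → L
9: can move to 1, which is L ⇒ W
8: the only move is to 9(W), a W ⇒ L
2: can move to 8, which is L ⇒ W
3: can move to 1, which is L ⇒ W
7: can move to 8, which is L ⇒ W
5: can move to 1, which is L ⇒ W
4: can move to 8, which is L ⇒ W
6: the only move is to 5(W), a W ⇒ L
The L vertices are 1, 6, 8; that is 3 in all.

3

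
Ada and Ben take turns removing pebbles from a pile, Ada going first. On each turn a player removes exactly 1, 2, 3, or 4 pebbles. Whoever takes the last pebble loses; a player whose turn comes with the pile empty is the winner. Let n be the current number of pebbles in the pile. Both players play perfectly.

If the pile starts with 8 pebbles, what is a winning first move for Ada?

Remove 2, leaving 6.

Label each position W (a win for the player to move) or L (a loss). A position with no legal move is W; any other position is W exactly when some move reaches an L, and L when every move reaches a W.
n=0: no move; the opponent has just taken the last pebble and therefore loses → W
n=1: only reaches 0(W), which is W → L
n=2: reaches L-position 1 → W
n=3: reaches L-position 1 → W
n=4: reaches L-position 1 → W
n=5: reaches L-position 1 → W
n=6: only reaches 5(W), 4(W), 3(W), 2(W), all W → L
n=7: reaches L-position 6 → W
n=8: reaches L-position 6 → W
From 8, the L positions reachable in one move are: 6.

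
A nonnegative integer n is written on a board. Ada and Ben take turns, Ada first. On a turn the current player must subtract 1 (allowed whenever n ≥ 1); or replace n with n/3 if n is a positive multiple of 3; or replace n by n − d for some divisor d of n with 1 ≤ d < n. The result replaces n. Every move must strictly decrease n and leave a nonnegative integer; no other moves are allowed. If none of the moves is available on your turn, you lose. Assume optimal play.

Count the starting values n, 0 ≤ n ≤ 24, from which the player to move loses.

Classify positions by backward induction: terminal positions (no move available) are L. From any other position, the mover wins iff some move reaches an L.
n=0: no move → L
n=1: W (go to 0, an L position)
n=2: L (sole option 1(W) is W)
n=3: W (go to 2, an L position)
n=4: W (go to 2, an L position)
n=5: L (sole option 4(W) is W)
n=6: W (go to 2, an L position)
n=7: L (sole option 6(W) is W)
n=8: W (go to 7, an L position)
n=9: L (options 3(W), 6(W), 8(W) are all W)
n=10: W (go to 5, an L position)
n=11: L (sole option 10(W) is W)
n=12: W (go to 9, an L position)
n=13: L (sole option 12(W) is W)
n=14: W (go to 7, an L position)
n=15: W (go to 5, an L position)
n=16: L (options 8(W), 12(W), 14(W), 15(W) are all W)
n=17: W (go to 16, an L position)
n=18: W (go to 9, an L position)
n=19: L (sole option 18(W) is W)
n=20: W (go to 16, an L position)
n=21: W (go to 7, an L position)
n=22: W (go to 11, an L position)
n=23: L (sole option 22(W) is W)
n=24: W (go to 16, an L position)
L entries with 0 ≤ n ≤ 24: n = 0, 2, 5, 7, 9, 11, 13, 16, 19, 23; that makes 10.

10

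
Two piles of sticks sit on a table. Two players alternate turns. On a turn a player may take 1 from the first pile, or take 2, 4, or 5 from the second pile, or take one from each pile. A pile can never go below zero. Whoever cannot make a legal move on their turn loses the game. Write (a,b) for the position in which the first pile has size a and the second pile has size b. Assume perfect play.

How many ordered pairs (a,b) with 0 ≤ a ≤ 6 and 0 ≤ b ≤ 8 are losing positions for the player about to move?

Label each position W (a win for the player to move) or L (a loss). A position with no legal move is L; any other position is W exactly when some move reaches an L, and L when every move reaches a W.
Every move lowers a or b (never raises either), so fill the grid row by row in increasing a, and left to right within a row: each cell's successors are then already labelled.
      b=0  b=1  b=2  b=3  b=4  b=5  b=6  b=7  b=8
a=0:    L    L    W    W    W    W    W    L    L
a=1:    W    W    W    L    L    W    W    W    W
a=2:    L    L    W    W    W    W    W    L    L
a=3:    W    W    W    L    L    W    W    W    W
a=4:    L    L    W    W    W    W    W    L    L
a=5:    W    W    W    L    L    W    W    W    W
a=6:    L    L    W    W    W    W    W    L    L
Cells with no legal move (terminal, hence L): (0,0), (0,1).
The remaining L cells, each justified by listing all of its moves:
(0,7): L (options (0,5)(W), (0,3)(W), (0,2)(W) are all W)
(0,8): L (options (0,6)(W), (0,4)(W), (0,3)(W) are all W)
(1,3): L (options (0,3)(W), (1,1)(W), (0,2)(W) are all W)
(1,4): L (options (0,4)(W), (1,2)(W), (1,0)(W), (0,3)(W) are all W)
(2,0): L (sole option (1,0)(W) is W)
(2,1): L (options (1,1)(W), (1,0)(W) are all W)
(2,7): L (options (1,7)(W), (2,5)(W), (2,3)(W), (2,2)(W), (1,6)(W) are all W)
(2,8): L (options (1,8)(W), (2,6)(W), (2,4)(W), (2,3)(W), (1,7)(W) are all W)
(3,3): L (options (2,3)(W), (3,1)(W), (2,2)(W) are all W)
(3,4): L (options (2,4)(W), (3,2)(W), (3,0)(W), (2,3)(W) are all W)
(4,0): L (sole option (3,0)(W) is W)
(4,1): L (options (3,1)(W), (3,0)(W) are all W)
(4,7): L (options (3,7)(W), (4,5)(W), (4,3)(W), (4,2)(W), (3,6)(W) are all W)
(4,8): L (options (3,8)(W), (4,6)(W), (4,4)(W), (4,3)(W), (3,7)(W) are all W)
(5,3): L (options (4,3)(W), (5,1)(W), (4,2)(W) are all W)
(5,4): L (options (4,4)(W), (5,2)(W), (5,0)(W), (4,3)(W) are all W)
(6,0): L (sole option (5,0)(W) is W)
(6,1): L (options (5,1)(W), (5,0)(W) are all W)
(6,7): L (options (5,7)(W), (6,5)(W), (6,3)(W), (6,2)(W), (5,6)(W) are all W)
(6,8): L (options (5,8)(W), (6,6)(W), (6,4)(W), (6,3)(W), (5,7)(W) are all W)
Every other cell has at least one move into one of the L cells above, so it is W.
L cells per row: a=0: 4, a=1: 2, a=2: 4, a=3: 2, a=4: 4, a=5: 2, a=6: 4; total 22.

22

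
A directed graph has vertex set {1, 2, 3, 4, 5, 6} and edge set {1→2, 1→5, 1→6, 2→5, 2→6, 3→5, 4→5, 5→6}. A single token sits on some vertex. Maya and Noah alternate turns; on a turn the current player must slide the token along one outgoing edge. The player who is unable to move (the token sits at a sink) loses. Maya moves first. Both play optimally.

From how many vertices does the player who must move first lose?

Classify positions by backward induction: terminal positions (no move available) are L. From any other position, the mover wins iff some move reaches an L.
Every edge goes from a vertex to one that appears earlier in the order 6, 5, 2, 3, 1, 4, so processing vertices in that order labels each vertex after all of its successors.
6: no outgoing edge → L
5: reaches L-position 6 → W
2: reaches L-position 6 → W
3: only reaches 5(W), which is W → L
1: reaches L-position 6 → W
4: only reaches 5(W), which is W → L
The L vertices are 3, 4, 6; that is 3 in all.

3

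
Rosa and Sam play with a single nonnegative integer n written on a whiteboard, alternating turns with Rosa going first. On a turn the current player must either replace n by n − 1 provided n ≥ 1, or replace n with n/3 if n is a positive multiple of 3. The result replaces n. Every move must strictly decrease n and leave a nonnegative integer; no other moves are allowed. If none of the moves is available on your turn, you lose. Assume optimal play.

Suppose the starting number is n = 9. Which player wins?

Sam wins.

Compute win/loss labels from the base case upward. A position with no move is L. Any other position is W if it can reach an L in one move, else L.
n=0: no move → L
n=1: can move to 0, which is L ⇒ W
n=2: the only move is to 1(W), a W ⇒ L
n=3: can move to 2, which is L ⇒ W
n=4: the only move is to 3(W), a W ⇒ L
n=5: can move to 4, which is L ⇒ W
n=6: can move to 2, which is L ⇒ W
n=7: the only move is to 6(W), a W ⇒ L
n=8: can move to 7, which is L ⇒ W
n=9: moves to 3(W), 8(W); every one is W ⇒ L
The starting position 9 is L: whatever Rosa does, the opponent receives a W position.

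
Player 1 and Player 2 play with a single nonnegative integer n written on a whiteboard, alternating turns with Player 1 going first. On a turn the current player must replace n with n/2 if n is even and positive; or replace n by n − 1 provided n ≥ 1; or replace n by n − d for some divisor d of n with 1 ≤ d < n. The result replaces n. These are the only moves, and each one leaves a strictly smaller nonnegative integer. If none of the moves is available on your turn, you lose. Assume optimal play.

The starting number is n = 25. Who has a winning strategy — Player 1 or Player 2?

Player 2 wins.

Use the standard recursion: the mover loses at a terminal position; elsewhere, the mover wins exactly when some move hands the opponent an L position.
n=0: no move → L
n=1: reaches L-position 0 → W
n=2: only reaches 1(W), which is W → L
n=3: reaches L-position 2 → W
n=4: reaches L-position 2 → W
n=5: only reaches 4(W), which is W → L
n=6: reaches L-position 5 → W
n=7: only reaches 6(W), which is W → L
n=8: reaches L-position 7 → W
n=9: only reaches 6(W), 8(W), all W → L
n=10: reaches L-position 5 → W
n=11: only reaches 10(W), which is W → L
n=12: reaches L-position 9 → W
n=13: only reaches 12(W), which is W → L
n=14: reaches L-position 7 → W
n=15: only reaches 10(W), 12(W), 14(W), all W → L
n=16: reaches L-position 15 → W
n=17: only reaches 16(W), which is W → L
n=18: reaches L-position 9 → W
n=19: only reaches 18(W), which is W → L
n=20: reaches L-position 15 → W
n=21: only reaches 14(W), 18(W), 20(W), all W → L
n=22: reaches L-position 11 → W
n=23: only reaches 22(W), which is W → L
n=24: reaches L-position 21 → W
n=25: only reaches 20(W), 24(W), all W → L
The starting position 25 is L: whatever Player 1 does, the opponent receives a W position.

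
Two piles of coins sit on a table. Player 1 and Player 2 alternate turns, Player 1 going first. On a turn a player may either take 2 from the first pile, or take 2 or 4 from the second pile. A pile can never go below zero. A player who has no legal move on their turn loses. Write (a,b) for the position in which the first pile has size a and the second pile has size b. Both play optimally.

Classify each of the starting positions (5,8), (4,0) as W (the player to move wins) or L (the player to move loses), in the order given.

Compute win/loss labels from the base case upward. A position with no move is L. Any other position is W if it can reach an L in one move, else L.
No move ever increases a pile, so every position that can arise here has a ≤ 5 and b ≤ 8; it is enough to label the cells with 0 ≤ a ≤ 5 and 0 ≤ b ≤ 8.
Every move lowers a or b (never raises either), so fill the grid row by row in increasing a, and left to right within a row: each cell's successors are then already labelled.
      b=0  b=1  b=2  b=3  b=4  b=5  b=6  b=7  b=8
a=0:    L    L    W    W    W    W    L    L    W
a=1:    L    L    W    W    W    W    L    L    W
a=2:    W    W    L    L    W    W    W    W    L
a=3:    W    W    L    L    W    W    W    W    L
a=4:    L    L    W    W    W    W    L    L    W
a=5:    L    L    W    W    W    W    L    L    W
Cells with no legal move (terminal, hence L): (0,0), (0,1), (1,0), (1,1).
The remaining L cells, each justified by listing all of its moves:
(0,6): moves to (0,4)(W), (0,2)(W); every one is W ⇒ L
(0,7): moves to (0,5)(W), (0,3)(W); every one is W ⇒ L
(1,6): moves to (1,4)(W), (1,2)(W); every one is W ⇒ L
(1,7): moves to (1,5)(W), (1,3)(W); every one is W ⇒ L
(2,2): moves to (0,2)(W), (2,0)(W); every one is W ⇒ L
(2,3): moves to (0,3)(W), (2,1)(W); every one is W ⇒ L
(2,8): moves to (0,8)(W), (2,6)(W), (2,4)(W); every one is W ⇒ L
(3,2): moves to (1,2)(W), (3,0)(W); every one is W ⇒ L
(3,3): moves to (1,3)(W), (3,1)(W); every one is W ⇒ L
(3,8): moves to (1,8)(W), (3,6)(W), (3,4)(W); every one is W ⇒ L
(4,0): the only move is to (2,0)(W), a W ⇒ L
(4,1): the only move is to (2,1)(W), a W ⇒ L
(4,6): moves to (2,6)(W), (4,4)(W), (4,2)(W); every one is W ⇒ L
(4,7): moves to (2,7)(W), (4,5)(W), (4,3)(W); every one is W ⇒ L
(5,0): the only move is to (3,0)(W), a W ⇒ L
(5,1): the only move is to (3,1)(W), a W ⇒ L
(5,6): moves to (3,6)(W), (5,4)(W), (5,2)(W); every one is W ⇒ L
(5,7): moves to (3,7)(W), (5,5)(W), (5,3)(W); every one is W ⇒ L
Every other cell has at least one move into one of the L cells above, so it is W.
(5,8): the move to (3,8) reaches an L cell, so W
(4,0): one of the L cells justified above, so L

(5,8): W, (4,0): L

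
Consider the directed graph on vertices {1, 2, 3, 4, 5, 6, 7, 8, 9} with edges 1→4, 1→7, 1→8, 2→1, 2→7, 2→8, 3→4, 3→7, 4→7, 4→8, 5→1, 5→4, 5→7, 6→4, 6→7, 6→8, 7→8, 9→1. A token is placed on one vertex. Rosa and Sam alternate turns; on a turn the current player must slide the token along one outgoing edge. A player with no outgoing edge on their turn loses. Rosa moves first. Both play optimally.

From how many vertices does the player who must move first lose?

4

Use the standard recursion: the mover loses at a terminal position; elsewhere, the mover wins exactly when some move hands the opponent an L position.
Every edge goes from a vertex to one that appears earlier in the order 8, 7, 4, 1, 3, 6, 2, 9, 5, so processing vertices in that order labels each vertex after all of its successors.
8: no outgoing edge → L
7: →8(L), so W
4: →8(L), so W
1: →8(L), so W
3: →4(W), 7(W) — all W, so L
6: →8(L), so W
2: →8(L), so W
9: →1(W) only, which is W, so L
5: →1(W), 4(W), 7(W) — all W, so L
The L vertices are 3, 5, 8, 9; that is 4 in all.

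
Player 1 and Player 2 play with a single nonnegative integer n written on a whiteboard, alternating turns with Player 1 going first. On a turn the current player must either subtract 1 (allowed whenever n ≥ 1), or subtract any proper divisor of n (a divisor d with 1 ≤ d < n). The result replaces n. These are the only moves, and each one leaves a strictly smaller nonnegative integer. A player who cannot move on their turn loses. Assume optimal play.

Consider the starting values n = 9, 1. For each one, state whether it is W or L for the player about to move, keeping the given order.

Classify positions by backward induction: terminal positions (no move available) are L. From any other position, the mover wins iff some move reaches an L.
n=0: no move → L
n=1: reaches L-position 0 → W
n=2: only reaches 1(W), which is W → L
n=3: reaches L-position 2 → W
n=4: reaches L-position 2 → W
n=5: only reaches 4(W), which is W → L
n=6: reaches L-position 5 → W
n=7: only reaches 6(W), which is W → L
n=8: reaches L-position 7 → W
n=9: only reaches 6(W), 8(W), all W → L

9: L, 1: W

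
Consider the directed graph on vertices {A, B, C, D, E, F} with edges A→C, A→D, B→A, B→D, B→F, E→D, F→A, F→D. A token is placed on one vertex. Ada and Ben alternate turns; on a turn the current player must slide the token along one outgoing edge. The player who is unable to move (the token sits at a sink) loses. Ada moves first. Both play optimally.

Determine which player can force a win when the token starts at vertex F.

Ada wins.

Build the W/L table. Terminal = L. A non-terminal position is W if it has a move to some L; otherwise it is L.
Every edge goes from a vertex to one that appears earlier in the order D, C, A, F, B, E, so processing vertices in that order labels each vertex after all of its successors.
D: no outgoing edge → L
C: no outgoing edge → L
A: reaches L-position C → W
F: reaches L-position D → W
B: reaches L-position D → W
E: reaches L-position D → W
The starting position F is W: Ada should move to D, handing over an L position.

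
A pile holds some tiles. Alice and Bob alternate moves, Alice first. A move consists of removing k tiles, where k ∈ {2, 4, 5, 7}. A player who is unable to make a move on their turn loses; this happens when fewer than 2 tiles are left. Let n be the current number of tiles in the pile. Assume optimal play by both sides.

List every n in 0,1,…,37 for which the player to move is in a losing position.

0, 1, 9, 10, 18, 19, 27, 28, 36, 37

Compute win/loss labels from the base case upward. A position with no move is L. Any other position is W if it can reach an L in one move, else L.
n=0: no move → L
n=1: no move → L
n=2: W (go to 0, an L position)
n=3: W (go to 1, an L position)
n=4: W (go to 0, an L position)
n=5: W (go to 1, an L position)
n=6: W (go to 1, an L position)
n=7: W (go to 0, an L position)
n=8: W (go to 1, an L position)
n=9: L (options 7(W), 5(W), 4(W), 2(W) are all W)
n=10: L (options 8(W), 6(W), 5(W), 3(W) are all W)
n=11: W (go to 9, an L position)
n=12: W (go to 10, an L position)
n=13: W (go to 9, an L position)
n=14: W (go to 10, an L position)
n=15: W (go to 10, an L position)
n=16: W (go to 9, an L position)
n=17: W (go to 10, an L position)
n=18: L (options 16(W), 14(W), 13(W), 11(W) are all W)
n=19: L (options 17(W), 15(W), 14(W), 12(W) are all W)
n=20: W (go to 18, an L position)
n=21: W (go to 19, an L position)
n=22: W (go to 18, an L position)
n=23: W (go to 19, an L position)
n=24: W (go to 19, an L position)
n=25: W (go to 18, an L position)
n=26: W (go to 19, an L position)
n=27: L (options 25(W), 23(W), 22(W), 20(W) are all W)
n=28: L (options 26(W), 24(W), 23(W), 21(W) are all W)
n=29: W (go to 27, an L position)
n=30: W (go to 28, an L position)
n=31: W (go to 27, an L position)
n=32: W (go to 28, an L position)
n=33: W (go to 28, an L position)
n=34: W (go to 27, an L position)
n=35: W (go to 28, an L position)
n=36: L (options 34(W), 32(W), 31(W), 29(W) are all W)
n=37: L (options 35(W), 33(W), 32(W), 30(W) are all W)
The losing starting values of n are exactly the entries labelled L in this table (10 of them).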